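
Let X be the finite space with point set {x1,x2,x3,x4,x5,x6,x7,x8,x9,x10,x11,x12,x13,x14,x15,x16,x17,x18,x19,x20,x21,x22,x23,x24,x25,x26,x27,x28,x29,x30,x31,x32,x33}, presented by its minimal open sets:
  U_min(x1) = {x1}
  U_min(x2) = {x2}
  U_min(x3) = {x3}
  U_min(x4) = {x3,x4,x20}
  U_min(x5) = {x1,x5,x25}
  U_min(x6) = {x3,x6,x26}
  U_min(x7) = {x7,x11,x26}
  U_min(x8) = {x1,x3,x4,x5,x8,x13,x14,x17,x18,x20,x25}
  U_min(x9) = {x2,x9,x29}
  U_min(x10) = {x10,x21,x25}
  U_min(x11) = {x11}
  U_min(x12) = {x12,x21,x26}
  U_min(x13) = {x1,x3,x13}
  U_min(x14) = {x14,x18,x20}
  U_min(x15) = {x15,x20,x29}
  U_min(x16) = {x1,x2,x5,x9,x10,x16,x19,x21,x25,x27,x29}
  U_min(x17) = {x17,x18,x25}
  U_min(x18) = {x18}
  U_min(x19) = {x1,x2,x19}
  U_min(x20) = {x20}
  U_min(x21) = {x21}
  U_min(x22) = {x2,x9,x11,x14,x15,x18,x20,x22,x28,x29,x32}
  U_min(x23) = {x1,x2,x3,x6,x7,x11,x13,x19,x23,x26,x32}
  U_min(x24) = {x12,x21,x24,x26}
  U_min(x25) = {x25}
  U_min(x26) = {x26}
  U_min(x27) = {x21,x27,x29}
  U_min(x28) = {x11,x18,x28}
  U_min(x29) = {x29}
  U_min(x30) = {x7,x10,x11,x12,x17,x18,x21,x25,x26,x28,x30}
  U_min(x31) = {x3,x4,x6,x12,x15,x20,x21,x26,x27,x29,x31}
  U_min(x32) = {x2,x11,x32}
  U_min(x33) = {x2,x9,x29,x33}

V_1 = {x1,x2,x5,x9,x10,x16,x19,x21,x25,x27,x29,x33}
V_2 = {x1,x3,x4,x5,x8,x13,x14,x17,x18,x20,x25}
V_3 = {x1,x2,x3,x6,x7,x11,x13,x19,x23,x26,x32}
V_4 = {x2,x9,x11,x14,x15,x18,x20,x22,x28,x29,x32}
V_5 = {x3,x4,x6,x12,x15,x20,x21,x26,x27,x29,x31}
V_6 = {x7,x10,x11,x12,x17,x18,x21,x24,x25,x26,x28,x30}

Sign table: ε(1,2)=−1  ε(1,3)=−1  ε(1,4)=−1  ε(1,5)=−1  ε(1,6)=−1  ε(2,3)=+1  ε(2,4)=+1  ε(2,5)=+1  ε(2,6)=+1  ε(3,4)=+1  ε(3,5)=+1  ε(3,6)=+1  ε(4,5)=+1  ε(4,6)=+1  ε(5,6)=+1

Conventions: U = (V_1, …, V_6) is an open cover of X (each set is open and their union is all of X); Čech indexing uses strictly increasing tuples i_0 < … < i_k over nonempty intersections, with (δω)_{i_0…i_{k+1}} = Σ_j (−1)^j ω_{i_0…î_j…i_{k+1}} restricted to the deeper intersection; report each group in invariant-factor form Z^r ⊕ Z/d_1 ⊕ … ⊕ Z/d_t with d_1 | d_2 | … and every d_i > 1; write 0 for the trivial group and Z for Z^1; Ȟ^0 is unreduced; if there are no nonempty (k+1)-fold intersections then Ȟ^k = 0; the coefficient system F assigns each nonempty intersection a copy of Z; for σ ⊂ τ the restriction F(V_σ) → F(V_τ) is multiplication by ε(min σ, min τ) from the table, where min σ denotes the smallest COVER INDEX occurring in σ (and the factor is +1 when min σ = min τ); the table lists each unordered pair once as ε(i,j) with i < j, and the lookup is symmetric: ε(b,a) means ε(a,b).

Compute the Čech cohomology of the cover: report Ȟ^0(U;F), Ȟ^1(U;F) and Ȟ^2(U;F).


Ȟ^0 ≅ Z,  Ȟ^1 ≅ 0,  Ȟ^2 ≅ Z/2

cover nerve:
  V12={x1,x5,x25} V13={x1,x2,x19} V14={x2,x9,x29} V15={x21,x27,x29} V16={x10,x21,x25} V23={x1,x3,x13} V24={x14,x18,x20} V25={x3,x4,x20} V26={x17,x18,x25} V34={x2,x11,x32} V35={x3,x6,x26} V36={x7,x11,x26} V45={x15,x20,x29} V46={x11,x18,x28} V56={x12,x21,x26}
  V123={x1} V126={x25} V134={x2} V145={x29} V156={x21} V235={x3} V245={x20} V246={x18} V346={x11} V356={x26}
C dims 6,15,10; δ0: rk 5, SNF 1^5; δ1: rk 10, SNF 1^9·2
Ȟ^0: (6−5)−0=1 ⇒ Z
Ȟ^1: (15−10)−5=0 ⇒ 0
Ȟ^2: (10−0)−10=0 plus torsion [2] ⇒ Z/2


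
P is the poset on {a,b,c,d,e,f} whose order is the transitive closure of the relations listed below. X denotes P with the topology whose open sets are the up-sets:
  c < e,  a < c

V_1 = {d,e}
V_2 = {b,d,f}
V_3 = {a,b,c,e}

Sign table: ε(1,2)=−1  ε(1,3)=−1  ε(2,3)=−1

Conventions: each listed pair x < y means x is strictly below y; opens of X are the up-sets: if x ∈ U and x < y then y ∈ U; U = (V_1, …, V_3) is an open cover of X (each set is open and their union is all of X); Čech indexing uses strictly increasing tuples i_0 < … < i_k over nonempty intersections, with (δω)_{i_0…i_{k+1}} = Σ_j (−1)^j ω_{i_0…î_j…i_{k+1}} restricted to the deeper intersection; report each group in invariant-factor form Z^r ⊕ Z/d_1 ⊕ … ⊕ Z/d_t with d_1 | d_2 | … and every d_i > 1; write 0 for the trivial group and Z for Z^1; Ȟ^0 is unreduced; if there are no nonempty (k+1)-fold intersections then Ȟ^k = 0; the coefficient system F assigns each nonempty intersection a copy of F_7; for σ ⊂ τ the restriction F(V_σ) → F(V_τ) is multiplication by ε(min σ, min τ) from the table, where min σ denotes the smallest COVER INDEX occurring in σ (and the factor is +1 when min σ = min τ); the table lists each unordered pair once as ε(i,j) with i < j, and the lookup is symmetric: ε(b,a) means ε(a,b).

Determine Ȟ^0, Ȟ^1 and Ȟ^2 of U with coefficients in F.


Ȟ^0(U;F) ≅ 0,  Ȟ^1(U;F) ≅ 0,  Ȟ^2(U;F) ≅ 0

nerve of the cover:
  V12={d} V13={e} V23={b}
C dims 3,3; δ0: rk_F7 3
Ȟ^0 = (3 − 3) − 0 = 0, so Ȟ^0 ≅ 0
Ȟ^1 = (3 − 0) − 3 = 0, so Ȟ^1 ≅ 0
Ȟ^2 = (0 − 0) − 0 = 0, so Ȟ^2 ≅ 0


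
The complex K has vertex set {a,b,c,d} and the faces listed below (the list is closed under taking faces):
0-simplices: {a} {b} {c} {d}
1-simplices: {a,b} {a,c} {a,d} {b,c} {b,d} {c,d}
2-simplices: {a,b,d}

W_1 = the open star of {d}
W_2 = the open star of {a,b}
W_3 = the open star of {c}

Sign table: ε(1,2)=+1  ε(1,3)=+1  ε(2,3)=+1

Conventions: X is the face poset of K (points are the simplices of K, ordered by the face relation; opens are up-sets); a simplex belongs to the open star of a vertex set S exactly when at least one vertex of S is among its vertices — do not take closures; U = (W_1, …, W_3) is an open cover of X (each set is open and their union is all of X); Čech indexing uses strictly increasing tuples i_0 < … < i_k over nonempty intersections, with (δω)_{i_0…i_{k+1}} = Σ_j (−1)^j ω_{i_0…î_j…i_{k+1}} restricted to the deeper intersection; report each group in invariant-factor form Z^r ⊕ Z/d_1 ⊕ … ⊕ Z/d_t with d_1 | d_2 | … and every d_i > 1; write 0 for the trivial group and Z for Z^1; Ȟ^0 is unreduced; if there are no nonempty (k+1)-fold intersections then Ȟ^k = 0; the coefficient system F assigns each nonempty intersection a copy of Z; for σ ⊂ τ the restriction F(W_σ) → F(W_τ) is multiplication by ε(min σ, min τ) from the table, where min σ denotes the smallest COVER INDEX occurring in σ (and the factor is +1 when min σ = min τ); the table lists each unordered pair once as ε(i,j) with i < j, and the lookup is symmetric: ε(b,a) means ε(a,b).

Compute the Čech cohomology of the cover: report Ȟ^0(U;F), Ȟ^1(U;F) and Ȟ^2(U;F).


nonempty intersections:
  W1={{d},{a,d},{b,d},{c,d},{a,b,d}} W2={{a},{b},{a,b},{a,c},{a,d},{b,c},{b,d},{a,b,d}} W3={{c},{a,c},{b,c},{c,d}}
  W12={{a,d},{b,d},{a,b,d}} W13={{c,d}} W23={{a,c},{b,c}}
C dims 3,3; δ0: rk 2, SNF 1^2
Ȟ^0: (3−2)−0=1 ⇒ Z
Ȟ^1: (3−0)−2=1 ⇒ Z
Ȟ^2: (0−0)−0=0 ⇒ 0

Ȟ^0 = Z,  Ȟ^1 = Z,  Ȟ^2 = 0


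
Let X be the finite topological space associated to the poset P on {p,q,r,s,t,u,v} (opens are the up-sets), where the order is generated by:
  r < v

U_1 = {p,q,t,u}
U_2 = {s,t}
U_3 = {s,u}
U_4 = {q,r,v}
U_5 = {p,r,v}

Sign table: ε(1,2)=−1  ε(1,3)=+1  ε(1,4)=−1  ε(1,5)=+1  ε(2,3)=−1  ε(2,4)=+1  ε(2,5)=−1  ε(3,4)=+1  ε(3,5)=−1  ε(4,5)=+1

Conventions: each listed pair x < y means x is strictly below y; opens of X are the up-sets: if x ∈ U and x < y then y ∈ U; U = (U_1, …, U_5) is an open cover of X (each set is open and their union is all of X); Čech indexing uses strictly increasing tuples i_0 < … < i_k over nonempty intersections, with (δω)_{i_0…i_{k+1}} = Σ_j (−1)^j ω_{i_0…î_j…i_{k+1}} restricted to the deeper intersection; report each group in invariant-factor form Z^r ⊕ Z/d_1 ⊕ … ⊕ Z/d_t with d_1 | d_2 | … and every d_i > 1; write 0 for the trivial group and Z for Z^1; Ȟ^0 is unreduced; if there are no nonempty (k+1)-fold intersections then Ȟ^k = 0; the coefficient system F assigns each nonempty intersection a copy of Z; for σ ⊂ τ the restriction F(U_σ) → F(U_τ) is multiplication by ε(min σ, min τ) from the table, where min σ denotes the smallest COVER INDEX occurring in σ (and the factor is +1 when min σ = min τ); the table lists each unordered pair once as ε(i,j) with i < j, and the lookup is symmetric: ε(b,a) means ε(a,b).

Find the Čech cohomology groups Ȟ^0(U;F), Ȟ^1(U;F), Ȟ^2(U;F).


nerve of the cover:
  U12={t} U13={u} U14={q} U15={p} U23={s} U45={r,v}
C dims 5,6; δ0: rk 5, SNF 1^4·2
Ȟ^0 = (5 − 5) − 0 = 0, so Ȟ^0 ≅ 0
Ȟ^1 = (6 − 0) − 5 = 1 plus torsion [2], so Ȟ^1 ≅ Z ⊕ Z/2
Ȟ^2 = (0 − 0) − 0 = 0, so Ȟ^2 ≅ 0

Ȟ^0(U;F) ≅ 0; Ȟ^1(U;F) ≅ Z ⊕ Z/2; Ȟ^2(U;F) ≅ 0


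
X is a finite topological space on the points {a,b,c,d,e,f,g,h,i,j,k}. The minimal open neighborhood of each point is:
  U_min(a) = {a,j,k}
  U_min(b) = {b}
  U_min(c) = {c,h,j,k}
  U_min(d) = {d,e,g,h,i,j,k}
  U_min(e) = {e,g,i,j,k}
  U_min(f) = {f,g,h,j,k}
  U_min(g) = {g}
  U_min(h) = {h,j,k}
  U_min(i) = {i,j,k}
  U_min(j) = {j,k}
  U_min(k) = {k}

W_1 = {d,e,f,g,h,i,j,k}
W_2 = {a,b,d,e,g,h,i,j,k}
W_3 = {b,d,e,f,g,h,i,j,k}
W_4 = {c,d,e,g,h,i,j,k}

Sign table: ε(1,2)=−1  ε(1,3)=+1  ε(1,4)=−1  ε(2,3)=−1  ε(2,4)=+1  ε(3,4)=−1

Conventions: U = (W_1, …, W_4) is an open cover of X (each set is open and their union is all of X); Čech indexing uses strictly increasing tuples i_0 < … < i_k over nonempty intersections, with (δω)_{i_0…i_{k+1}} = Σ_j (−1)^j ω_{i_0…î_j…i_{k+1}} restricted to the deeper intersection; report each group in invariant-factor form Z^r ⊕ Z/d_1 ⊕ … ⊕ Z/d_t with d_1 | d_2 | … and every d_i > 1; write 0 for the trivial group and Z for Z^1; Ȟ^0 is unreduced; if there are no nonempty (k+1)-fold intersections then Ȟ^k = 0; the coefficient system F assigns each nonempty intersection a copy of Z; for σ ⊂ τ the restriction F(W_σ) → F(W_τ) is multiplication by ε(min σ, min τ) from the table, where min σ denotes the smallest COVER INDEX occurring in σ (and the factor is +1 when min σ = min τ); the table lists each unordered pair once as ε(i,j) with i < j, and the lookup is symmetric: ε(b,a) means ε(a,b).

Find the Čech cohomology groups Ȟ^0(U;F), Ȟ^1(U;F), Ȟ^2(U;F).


Ȟ^0 ≅ Z,  Ȟ^1 ≅ 0,  Ȟ^2 ≅ 0

nonempty intersections:
  W12={d,e,g,h,i,j,k} W13={d,e,f,g,h,i,j,k} W14={d,e,g,h,i,j,k} W23={b,d,e,g,h,i,j,k} W24={d,e,g,h,i,j,k} W34={d,e,g,h,i,j,k}
  W123={d,e,g,h,i,j,k} W124={d,e,g,h,i,j,k} W134={d,e,g,h,i,j,k} W234={d,e,g,h,i,j,k}
  W1234={d,e,g,h,i,j,k}
C dims 4,6,4,1; δ0: rk 3, SNF 1^3; δ1: rk 3, SNF 1^3; δ2: rk 1, SNF 1^1
Ȟ^0: (4−3)−0=1 ⇒ Z
Ȟ^1: (6−3)−3=0 ⇒ 0
Ȟ^2: (4−1)−3=0 ⇒ 0


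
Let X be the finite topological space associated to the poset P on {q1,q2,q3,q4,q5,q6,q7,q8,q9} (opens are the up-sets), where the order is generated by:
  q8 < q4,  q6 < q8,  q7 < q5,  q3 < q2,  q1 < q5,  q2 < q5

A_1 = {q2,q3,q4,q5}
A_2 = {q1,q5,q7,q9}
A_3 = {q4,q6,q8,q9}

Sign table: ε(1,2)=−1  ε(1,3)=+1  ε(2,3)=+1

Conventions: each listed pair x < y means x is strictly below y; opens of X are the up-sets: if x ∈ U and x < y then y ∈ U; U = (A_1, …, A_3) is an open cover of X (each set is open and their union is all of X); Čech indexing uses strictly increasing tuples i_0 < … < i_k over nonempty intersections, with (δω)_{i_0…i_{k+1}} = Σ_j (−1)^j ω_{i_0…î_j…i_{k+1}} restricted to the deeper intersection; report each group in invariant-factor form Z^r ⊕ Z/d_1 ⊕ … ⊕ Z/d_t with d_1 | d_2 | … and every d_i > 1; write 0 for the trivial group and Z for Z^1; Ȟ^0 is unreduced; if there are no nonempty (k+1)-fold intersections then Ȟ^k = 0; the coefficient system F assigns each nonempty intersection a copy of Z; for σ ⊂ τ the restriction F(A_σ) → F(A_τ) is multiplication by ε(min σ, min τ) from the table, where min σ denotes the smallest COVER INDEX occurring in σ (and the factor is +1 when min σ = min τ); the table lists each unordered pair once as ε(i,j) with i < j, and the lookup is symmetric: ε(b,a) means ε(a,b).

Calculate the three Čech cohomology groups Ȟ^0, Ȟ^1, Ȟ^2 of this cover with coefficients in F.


Ȟ^0(U;F) ≅ 0; Ȟ^1(U;F) ≅ Z/2; Ȟ^2(U;F) ≅ 0

nonempty intersections:
  A12={q5} A13={q4} A23={q9}
C dims 3,3; δ0: rk 3, SNF 1^2·2
Ȟ^0: (3−3)−0=0 ⇒ 0
Ȟ^1: (3−0)−3=0 plus torsion [2] ⇒ Z/2
Ȟ^2: (0−0)−0=0 ⇒ 0


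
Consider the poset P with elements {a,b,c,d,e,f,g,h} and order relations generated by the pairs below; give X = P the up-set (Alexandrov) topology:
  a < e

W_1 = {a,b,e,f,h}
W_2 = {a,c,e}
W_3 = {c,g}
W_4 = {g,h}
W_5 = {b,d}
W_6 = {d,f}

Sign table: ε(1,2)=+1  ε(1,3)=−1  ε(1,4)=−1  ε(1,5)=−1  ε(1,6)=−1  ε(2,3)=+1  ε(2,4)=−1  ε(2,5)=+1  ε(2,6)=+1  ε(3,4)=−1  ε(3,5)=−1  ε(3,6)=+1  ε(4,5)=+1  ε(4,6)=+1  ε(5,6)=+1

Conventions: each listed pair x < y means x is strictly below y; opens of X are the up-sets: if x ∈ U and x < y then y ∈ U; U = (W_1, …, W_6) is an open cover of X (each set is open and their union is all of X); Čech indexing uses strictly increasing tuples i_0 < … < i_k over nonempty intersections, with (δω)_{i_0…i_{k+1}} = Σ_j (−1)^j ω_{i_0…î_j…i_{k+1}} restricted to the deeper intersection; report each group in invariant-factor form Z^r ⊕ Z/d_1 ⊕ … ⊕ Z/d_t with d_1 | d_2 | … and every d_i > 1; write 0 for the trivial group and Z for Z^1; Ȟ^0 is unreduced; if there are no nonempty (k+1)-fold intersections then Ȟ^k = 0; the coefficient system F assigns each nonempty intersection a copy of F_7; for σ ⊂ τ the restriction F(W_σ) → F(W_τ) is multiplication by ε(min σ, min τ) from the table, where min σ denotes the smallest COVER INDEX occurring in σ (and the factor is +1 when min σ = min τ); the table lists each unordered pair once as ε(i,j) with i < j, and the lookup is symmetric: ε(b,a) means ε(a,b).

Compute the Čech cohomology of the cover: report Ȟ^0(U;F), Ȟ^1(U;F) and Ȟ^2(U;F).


intersection data:
  W12={a,e} W14={h} W15={b} W16={f} W23={c} W34={g} W56={d}
C dims 6,7; δ0: rk_F7 5
Ȟ^0 = (6 − 5) − 0 = 1, so Ȟ^0 ≅ Z/7
Ȟ^1 = (7 − 0) − 5 = 2, so Ȟ^1 ≅ Z/7 ⊕ Z/7
Ȟ^2 = (0 − 0) − 0 = 0, so Ȟ^2 ≅ 0

Ȟ^0(U;F) ≅ Z/7, Ȟ^1(U;F) ≅ Z/7 ⊕ Z/7, Ȟ^2(U;F) ≅ 0


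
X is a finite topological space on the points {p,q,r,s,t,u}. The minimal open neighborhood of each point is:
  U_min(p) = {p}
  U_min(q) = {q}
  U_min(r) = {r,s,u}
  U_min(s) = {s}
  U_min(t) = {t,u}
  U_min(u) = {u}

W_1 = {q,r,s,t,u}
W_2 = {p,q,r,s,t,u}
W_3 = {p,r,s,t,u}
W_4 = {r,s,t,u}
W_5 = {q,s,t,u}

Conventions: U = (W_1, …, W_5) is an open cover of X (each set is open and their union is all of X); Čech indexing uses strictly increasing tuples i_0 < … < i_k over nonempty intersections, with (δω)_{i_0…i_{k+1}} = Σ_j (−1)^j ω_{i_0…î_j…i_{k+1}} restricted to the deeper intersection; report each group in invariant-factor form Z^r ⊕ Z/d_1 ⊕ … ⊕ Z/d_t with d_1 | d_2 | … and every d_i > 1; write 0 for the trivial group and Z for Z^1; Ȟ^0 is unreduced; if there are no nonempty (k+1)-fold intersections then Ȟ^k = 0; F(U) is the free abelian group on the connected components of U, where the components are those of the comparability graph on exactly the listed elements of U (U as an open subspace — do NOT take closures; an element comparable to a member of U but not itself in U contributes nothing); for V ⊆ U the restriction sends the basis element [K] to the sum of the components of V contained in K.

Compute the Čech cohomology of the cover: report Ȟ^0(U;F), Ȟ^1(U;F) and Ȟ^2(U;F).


nerve simplices:
  W12={q,r,s,t,u} W13={r,s,t,u} W14={r,s,t,u} W15={q,s,t,u} W23={p,r,s,t,u} W24={r,s,t,u} W25={q,s,t,u} W34={r,s,t,u} W35={s,t,u} W45={s,t,u}
  W123={r,s,t,u} W124={r,s,t,u} W125={q,s,t,u} W134={r,s,t,u} W135={s,t,u} W145={s,t,u} W234={r,s,t,u} W235={s,t,u} W245={s,t,u} W345={s,t,u}
  W1234={r,s,t,u} W1235={s,t,u} W1245={s,t,u} W1345={s,t,u} W2345={s,t,u}
  W12345={s,t,u}
components per intersection:
  W1: {q} {r,s,t,u}
  W2: {p} {q} {r,s,t,u}
  W3: {p} {r,s,t,u}
  W4: {r,s,t,u}
  W5: {q} {s} {t,u}
  W12: {q} {r,s,t,u}
  W13: {r,s,t,u}
  W14: {r,s,t,u}
  W15: {q} {s} {t,u}
  W23: {p} {r,s,t,u}
  W24: {r,s,t,u}
  W25: {q} {s} {t,u}
  W34: {r,s,t,u}
  W35: {s} {t,u}
  W45: {s} {t,u}
  W123: {r,s,t,u}
  W124: {r,s,t,u}
  W125: {q} {s} {t,u}
  W134: {r,s,t,u}
  W135: {s} {t,u}
  W145: {s} {t,u}
  W234: {r,s,t,u}
  W235: {s} {t,u}
  W245: {s} {t,u}
  W345: {s} {t,u}
  W1234: {r,s,t,u}
  W1235: {s} {t,u}
  W1245: {s} {t,u}
  W1345: {s} {t,u}
  W2345: {s} {t,u}
  W12345: {s} {t,u}
C dims 11,18,17,9; δ0: rk 8, SNF 1^8; δ1: rk 10, SNF 1^10; δ2: rk 7, SNF 1^7
degree 0: 11−8−0 = 3 → Ȟ^0 ≅ Z^3
degree 1: 18−10−8 = 0 → Ȟ^1 ≅ 0
degree 2: 17−7−10 = 0 → Ȟ^2 ≅ 0

Ȟ^0(U;F) ≅ Z^3, Ȟ^1(U;F) ≅ 0 and Ȟ^2(U;F) ≅ 0


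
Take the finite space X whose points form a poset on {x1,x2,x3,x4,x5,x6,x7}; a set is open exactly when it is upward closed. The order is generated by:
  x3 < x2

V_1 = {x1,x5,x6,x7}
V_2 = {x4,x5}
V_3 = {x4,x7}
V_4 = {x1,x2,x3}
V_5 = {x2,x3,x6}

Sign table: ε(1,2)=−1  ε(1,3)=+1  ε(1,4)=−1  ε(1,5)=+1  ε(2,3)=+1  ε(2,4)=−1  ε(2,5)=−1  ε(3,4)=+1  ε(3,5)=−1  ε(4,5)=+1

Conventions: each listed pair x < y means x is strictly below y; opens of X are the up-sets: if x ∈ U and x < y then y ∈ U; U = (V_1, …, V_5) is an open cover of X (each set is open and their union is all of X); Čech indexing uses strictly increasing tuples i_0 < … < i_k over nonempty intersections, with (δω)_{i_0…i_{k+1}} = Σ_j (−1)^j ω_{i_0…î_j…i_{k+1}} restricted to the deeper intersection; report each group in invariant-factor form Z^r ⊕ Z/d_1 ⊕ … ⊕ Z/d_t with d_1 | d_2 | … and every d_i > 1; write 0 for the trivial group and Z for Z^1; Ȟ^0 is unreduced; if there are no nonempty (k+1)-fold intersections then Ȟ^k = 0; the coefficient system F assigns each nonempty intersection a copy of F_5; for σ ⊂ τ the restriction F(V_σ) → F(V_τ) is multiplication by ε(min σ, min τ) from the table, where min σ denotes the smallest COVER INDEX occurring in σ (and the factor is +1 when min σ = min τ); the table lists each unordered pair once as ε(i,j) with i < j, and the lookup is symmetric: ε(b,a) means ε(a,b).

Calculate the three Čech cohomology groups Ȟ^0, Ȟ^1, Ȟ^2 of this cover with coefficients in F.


Ȟ^0 ≅ 0, Ȟ^1 ≅ Z/5 and Ȟ^2 ≅ 0

intersection data:
  V12={x5} V13={x7} V14={x1} V15={x6} V23={x4} V45={x2,x3}
C dims 5,6; δ0: rk_F5 5
Ȟ^0 = (5 − 5) − 0 = 0, so Ȟ^0 ≅ 0
Ȟ^1 = (6 − 0) − 5 = 1, so Ȟ^1 ≅ Z/5
Ȟ^2 = (0 − 0) − 0 = 0, so Ȟ^2 ≅ 0


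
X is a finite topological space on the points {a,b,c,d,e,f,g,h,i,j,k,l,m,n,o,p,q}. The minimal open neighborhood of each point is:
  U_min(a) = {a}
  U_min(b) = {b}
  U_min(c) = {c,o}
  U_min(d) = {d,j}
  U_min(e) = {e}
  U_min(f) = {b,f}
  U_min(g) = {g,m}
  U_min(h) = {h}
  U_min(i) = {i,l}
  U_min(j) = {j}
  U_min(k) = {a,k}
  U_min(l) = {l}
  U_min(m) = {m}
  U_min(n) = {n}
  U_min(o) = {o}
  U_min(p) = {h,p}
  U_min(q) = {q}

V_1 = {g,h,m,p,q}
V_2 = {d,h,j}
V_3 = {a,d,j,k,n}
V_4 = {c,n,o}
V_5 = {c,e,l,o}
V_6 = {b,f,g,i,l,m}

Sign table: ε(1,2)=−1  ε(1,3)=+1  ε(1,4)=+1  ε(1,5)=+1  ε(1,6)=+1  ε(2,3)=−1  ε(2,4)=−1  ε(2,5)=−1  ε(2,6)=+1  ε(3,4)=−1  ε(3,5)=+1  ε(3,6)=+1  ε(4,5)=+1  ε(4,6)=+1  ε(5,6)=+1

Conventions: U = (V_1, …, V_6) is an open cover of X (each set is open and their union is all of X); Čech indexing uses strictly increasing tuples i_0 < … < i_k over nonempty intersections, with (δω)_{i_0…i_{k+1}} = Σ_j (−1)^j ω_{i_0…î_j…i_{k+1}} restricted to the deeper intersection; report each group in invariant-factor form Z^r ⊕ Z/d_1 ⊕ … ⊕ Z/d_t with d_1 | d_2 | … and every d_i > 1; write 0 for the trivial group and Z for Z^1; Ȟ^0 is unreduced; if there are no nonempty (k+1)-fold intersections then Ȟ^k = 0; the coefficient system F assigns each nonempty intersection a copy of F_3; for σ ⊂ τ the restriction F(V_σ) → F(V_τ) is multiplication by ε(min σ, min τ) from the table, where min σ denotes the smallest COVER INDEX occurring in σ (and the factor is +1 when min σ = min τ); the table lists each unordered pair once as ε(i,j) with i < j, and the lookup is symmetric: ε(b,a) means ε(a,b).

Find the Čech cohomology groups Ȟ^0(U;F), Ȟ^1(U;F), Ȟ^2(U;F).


nonempty overlaps:
  V12={h} V16={g,m} V23={d,j} V34={n} V45={c,o} V56={l}
C dims 6,6; δ0: rk_F3 6
degree 0: 6−6−0 = 0 → Ȟ^0 ≅ 0
degree 1: 6−0−6 = 0 → Ȟ^1 ≅ 0
degree 2: 0−0−0 = 0 → Ȟ^2 ≅ 0

Ȟ^0(U;F) ≅ 0; Ȟ^1(U;F) ≅ 0; Ȟ^2(U;F) ≅ 0


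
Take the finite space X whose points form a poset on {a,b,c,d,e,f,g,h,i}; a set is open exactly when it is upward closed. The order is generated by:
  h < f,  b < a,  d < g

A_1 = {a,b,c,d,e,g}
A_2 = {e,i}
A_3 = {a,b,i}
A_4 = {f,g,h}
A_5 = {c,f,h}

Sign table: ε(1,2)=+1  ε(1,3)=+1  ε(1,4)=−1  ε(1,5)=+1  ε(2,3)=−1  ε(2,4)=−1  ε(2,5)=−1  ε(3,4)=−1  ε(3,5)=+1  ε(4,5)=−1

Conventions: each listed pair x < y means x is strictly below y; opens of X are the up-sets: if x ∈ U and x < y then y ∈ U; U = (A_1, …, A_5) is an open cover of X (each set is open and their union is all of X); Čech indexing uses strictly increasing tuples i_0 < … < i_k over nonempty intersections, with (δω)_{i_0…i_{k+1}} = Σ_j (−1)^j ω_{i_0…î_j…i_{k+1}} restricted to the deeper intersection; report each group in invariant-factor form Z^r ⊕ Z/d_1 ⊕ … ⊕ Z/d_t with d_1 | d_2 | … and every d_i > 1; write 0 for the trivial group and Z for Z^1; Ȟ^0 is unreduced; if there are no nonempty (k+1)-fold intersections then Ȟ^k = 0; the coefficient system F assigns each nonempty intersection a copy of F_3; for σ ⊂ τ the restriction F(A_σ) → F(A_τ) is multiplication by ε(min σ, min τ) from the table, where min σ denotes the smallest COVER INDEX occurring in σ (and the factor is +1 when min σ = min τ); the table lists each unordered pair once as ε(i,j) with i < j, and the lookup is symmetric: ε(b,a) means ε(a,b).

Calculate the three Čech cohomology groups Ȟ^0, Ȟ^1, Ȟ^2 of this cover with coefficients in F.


Ȟ^0 ≅ 0,  Ȟ^1 ≅ Z/3,  Ȟ^2 ≅ 0

nerve simplices:
  A12={e} A13={a,b} A14={g} A15={c} A23={i} A45={f,h}
C dims 5,6; δ0: rk_F3 5
degree 0: 5−5−0 = 0 → Ȟ^0 ≅ 0
degree 1: 6−0−5 = 1 → Ȟ^1 ≅ Z/3
degree 2: 0−0−0 = 0 → Ȟ^2 ≅ 0


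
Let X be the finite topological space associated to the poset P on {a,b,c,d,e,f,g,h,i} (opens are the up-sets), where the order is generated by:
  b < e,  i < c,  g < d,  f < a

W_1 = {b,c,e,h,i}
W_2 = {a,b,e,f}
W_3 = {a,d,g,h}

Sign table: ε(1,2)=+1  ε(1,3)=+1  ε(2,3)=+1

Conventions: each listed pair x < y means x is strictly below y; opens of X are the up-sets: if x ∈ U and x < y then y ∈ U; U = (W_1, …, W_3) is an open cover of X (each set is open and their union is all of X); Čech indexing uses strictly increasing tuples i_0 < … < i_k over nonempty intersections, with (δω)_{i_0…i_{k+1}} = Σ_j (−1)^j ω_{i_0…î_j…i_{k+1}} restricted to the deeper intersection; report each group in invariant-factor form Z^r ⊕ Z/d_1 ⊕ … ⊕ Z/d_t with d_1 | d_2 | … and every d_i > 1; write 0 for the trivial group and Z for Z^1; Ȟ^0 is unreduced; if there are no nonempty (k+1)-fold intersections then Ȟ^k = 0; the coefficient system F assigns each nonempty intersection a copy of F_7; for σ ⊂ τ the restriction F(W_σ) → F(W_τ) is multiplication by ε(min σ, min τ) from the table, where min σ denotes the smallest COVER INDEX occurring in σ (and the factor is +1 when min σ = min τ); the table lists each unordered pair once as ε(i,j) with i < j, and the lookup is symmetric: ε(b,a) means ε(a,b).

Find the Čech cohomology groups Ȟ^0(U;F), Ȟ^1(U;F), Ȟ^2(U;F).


nonempty overlaps:
  W12={b,e} W13={h} W23={a}
C dims 3,3; δ0: rk_F7 2
degree 0: 3−2−0 = 1 → Ȟ^0 ≅ Z/7
degree 1: 3−0−2 = 1 → Ȟ^1 ≅ Z/7
degree 2: 0−0−0 = 0 → Ȟ^2 ≅ 0

Ȟ^0 = Z/7,  Ȟ^1 = Z/7,  Ȟ^2 = 0


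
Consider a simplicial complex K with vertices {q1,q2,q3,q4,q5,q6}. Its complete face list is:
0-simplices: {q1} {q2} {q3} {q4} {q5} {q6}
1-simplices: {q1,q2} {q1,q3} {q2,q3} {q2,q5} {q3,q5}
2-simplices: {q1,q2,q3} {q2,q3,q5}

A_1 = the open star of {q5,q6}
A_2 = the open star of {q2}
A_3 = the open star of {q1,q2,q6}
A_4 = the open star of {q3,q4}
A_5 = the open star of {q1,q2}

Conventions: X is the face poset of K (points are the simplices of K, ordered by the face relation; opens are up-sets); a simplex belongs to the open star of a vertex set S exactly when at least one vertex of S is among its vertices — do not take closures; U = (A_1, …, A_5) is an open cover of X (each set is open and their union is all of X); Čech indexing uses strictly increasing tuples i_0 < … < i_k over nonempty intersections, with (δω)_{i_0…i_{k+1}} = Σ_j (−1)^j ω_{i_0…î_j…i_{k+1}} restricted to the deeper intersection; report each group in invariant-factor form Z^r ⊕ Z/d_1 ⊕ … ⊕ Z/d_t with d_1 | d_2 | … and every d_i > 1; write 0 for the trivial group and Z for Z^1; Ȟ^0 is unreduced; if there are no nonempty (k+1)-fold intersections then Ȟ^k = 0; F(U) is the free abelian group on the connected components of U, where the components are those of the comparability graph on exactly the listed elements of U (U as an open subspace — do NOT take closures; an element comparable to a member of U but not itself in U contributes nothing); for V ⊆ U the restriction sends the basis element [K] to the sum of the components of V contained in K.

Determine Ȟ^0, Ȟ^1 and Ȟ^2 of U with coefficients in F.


nonempty intersections:
  A1={{q5},{q6},{q2,q5},{q3,q5},{q2,q3,q5}} A2={{q2},{q1,q2},{q2,q3},{q2,q5},{q1,q2,q3},{q2,q3,q5}} A3={{q1},{q2},{q6},{q1,q2},{q1,q3},{q2,q3},{q2,q5},{q1,q2,q3},{q2,q3,q5}} A4={{q3},{q4},{q1,q3},{q2,q3},{q3,q5},{q1,q2,q3},{q2,q3,q5}} A5={{q1},{q2},{q1,q2},{q1,q3},{q2,q3},{q2,q5},{q1,q2,q3},{q2,q3,q5}}
  A12={{q2,q5},{q2,q3,q5}} A13={{q6},{q2,q5},{q2,q3,q5}} A14={{q3,q5},{q2,q3,q5}} A15={{q2,q5},{q2,q3,q5}} A23={{q2},{q1,q2},{q2,q3},{q2,q5},{q1,q2,q3},{q2,q3,q5}} A24={{q2,q3},{q1,q2,q3},{q2,q3,q5}} A25={{q2},{q1,q2},{q2,q3},{q2,q5},{q1,q2,q3},{q2,q3,q5}} A34={{q1,q3},{q2,q3},{q1,q2,q3},{q2,q3,q5}} A35={{q1},{q2},{q1,q2},{q1,q3},{q2,q3},{q2,q5},{q1,q2,q3},{q2,q3,q5}} A45={{q1,q3},{q2,q3},{q1,q2,q3},{q2,q3,q5}}
  A123={{q2,q5},{q2,q3,q5}} A124={{q2,q3,q5}} A125={{q2,q5},{q2,q3,q5}} A134={{q2,q3,q5}} A135={{q2,q5},{q2,q3,q5}} A145={{q2,q3,q5}} A234={{q2,q3},{q1,q2,q3},{q2,q3,q5}} A235={{q2},{q1,q2},{q2,q3},{q2,q5},{q1,q2,q3},{q2,q3,q5}} A245={{q2,q3},{q1,q2,q3},{q2,q3,q5}} A345={{q1,q3},{q2,q3},{q1,q2,q3},{q2,q3,q5}}
  A1234={{q2,q3,q5}} A1235={{q2,q5},{q2,q3,q5}} A1245={{q2,q3,q5}} A1345={{q2,q3,q5}} A2345={{q2,q3},{q1,q2,q3},{q2,q3,q5}}
  A12345={{q2,q3,q5}}
components per intersection:
  A1: {{q5},{q2,q5},{q3,q5},{q2,q3,q5}} {{q6}}
  A2: {{q2},{q1,q2},{q2,q3},{q2,q5},{q1,q2,q3},{q2,q3,q5}}
  A3: {{q1},{q2},{q1,q2},{q1,q3},{q2,q3},{q2,q5},{q1,q2,q3},{q2,q3,q5}} {{q6}}
  A4: {{q3},{q1,q3},{q2,q3},{q3,q5},{q1,q2,q3},{q2,q3,q5}} {{q4}}
  A5: {{q1},{q2},{q1,q2},{q1,q3},{q2,q3},{q2,q5},{q1,q2,q3},{q2,q3,q5}}
  A12: {{q2,q5},{q2,q3,q5}}
  A13: {{q6}} {{q2,q5},{q2,q3,q5}}
  A14: {{q3,q5},{q2,q3,q5}}
  A15: {{q2,q5},{q2,q3,q5}}
  A23: {{q2},{q1,q2},{q2,q3},{q2,q5},{q1,q2,q3},{q2,q3,q5}}
  A24: {{q2,q3},{q1,q2,q3},{q2,q3,q5}}
  A25: {{q2},{q1,q2},{q2,q3},{q2,q5},{q1,q2,q3},{q2,q3,q5}}
  A34: {{q1,q3},{q2,q3},{q1,q2,q3},{q2,q3,q5}}
  A35: {{q1},{q2},{q1,q2},{q1,q3},{q2,q3},{q2,q5},{q1,q2,q3},{q2,q3,q5}}
  A45: {{q1,q3},{q2,q3},{q1,q2,q3},{q2,q3,q5}}
  A123: {{q2,q5},{q2,q3,q5}}
  A124: {{q2,q3,q5}}
  A125: {{q2,q5},{q2,q3,q5}}
  A134: {{q2,q3,q5}}
  A135: {{q2,q5},{q2,q3,q5}}
  A145: {{q2,q3,q5}}
  A234: {{q2,q3},{q1,q2,q3},{q2,q3,q5}}
  A235: {{q2},{q1,q2},{q2,q3},{q2,q5},{q1,q2,q3},{q2,q3,q5}}
  A245: {{q2,q3},{q1,q2,q3},{q2,q3,q5}}
  A345: {{q1,q3},{q2,q3},{q1,q2,q3},{q2,q3,q5}}
  A1234: {{q2,q3,q5}}
  A1235: {{q2,q5},{q2,q3,q5}}
  A1245: {{q2,q3,q5}}
  A1345: {{q2,q3,q5}}
  A2345: {{q2,q3},{q1,q2,q3},{q2,q3,q5}}
  A12345: {{q2,q3,q5}}
C dims 8,11,10,5; δ0: rk 5, SNF 1^5; δ1: rk 6, SNF 1^6; δ2: rk 4, SNF 1^4
Ȟ^0: (8−5)−0=3 ⇒ Z^3
Ȟ^1: (11−6)−5=0 ⇒ 0
Ȟ^2: (10−4)−6=0 ⇒ 0

Ȟ^0 = Z^3; Ȟ^1 = 0; Ȟ^2 = 0


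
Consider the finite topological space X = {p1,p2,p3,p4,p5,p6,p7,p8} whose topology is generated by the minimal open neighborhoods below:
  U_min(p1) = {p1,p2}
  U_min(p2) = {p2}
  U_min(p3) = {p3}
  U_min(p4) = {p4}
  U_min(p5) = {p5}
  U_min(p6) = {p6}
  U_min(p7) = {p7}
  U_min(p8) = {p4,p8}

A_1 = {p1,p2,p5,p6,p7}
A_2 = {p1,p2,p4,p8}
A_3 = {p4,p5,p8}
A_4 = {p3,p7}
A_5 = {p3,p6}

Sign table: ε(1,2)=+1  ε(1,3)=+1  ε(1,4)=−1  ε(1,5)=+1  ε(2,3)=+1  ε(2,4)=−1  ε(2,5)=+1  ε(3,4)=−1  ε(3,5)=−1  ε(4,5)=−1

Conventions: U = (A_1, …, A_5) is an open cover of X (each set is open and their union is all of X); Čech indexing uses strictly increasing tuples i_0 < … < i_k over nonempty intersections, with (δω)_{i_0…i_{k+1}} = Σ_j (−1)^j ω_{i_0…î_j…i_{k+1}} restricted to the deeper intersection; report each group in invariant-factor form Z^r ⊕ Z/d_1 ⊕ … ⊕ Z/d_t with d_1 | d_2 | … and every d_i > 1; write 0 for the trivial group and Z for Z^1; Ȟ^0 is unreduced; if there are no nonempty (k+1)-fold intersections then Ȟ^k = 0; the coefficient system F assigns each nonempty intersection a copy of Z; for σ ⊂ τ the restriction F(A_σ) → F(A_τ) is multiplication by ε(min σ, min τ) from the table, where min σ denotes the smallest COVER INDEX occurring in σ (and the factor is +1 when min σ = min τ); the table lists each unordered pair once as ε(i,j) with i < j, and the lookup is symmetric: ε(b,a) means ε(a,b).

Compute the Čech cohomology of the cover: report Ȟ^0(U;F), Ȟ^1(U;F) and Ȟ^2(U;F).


Ȟ^0 = Z; Ȟ^1 = Z^2; Ȟ^2 = 0

cover nerve:
  A12={p1,p2} A13={p5} A14={p7} A15={p6} A23={p4,p8} A45={p3}
C dims 5,6; δ0: rk 4, SNF 1^4
Ȟ^0: (5−4)−0=1 ⇒ Z
Ȟ^1: (6−0)−4=2 ⇒ Z^2
Ȟ^2: (0−0)−0=0 ⇒ 0


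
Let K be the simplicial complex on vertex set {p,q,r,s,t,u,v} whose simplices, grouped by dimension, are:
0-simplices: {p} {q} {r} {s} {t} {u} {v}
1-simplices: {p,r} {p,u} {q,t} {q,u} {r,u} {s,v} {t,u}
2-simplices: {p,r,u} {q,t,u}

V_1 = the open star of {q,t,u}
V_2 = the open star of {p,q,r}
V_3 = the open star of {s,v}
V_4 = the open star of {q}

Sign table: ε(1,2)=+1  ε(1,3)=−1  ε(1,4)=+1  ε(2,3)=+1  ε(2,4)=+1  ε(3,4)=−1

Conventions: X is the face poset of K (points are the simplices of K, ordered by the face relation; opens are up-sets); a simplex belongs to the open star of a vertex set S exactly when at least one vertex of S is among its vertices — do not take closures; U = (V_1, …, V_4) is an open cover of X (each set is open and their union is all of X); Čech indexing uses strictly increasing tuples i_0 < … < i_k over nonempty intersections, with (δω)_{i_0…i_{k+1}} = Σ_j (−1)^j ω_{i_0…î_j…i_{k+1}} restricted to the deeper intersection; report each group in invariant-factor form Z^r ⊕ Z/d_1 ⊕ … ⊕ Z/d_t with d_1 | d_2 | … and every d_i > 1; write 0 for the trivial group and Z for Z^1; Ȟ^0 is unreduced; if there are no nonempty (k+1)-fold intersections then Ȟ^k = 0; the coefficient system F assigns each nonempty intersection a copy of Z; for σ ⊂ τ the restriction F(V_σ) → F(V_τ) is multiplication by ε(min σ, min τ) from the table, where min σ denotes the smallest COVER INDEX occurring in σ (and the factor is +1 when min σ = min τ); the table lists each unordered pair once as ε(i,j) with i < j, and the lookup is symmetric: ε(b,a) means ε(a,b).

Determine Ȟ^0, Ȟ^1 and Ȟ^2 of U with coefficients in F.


Ȟ^0 = Z^2, Ȟ^1 = 0, Ȟ^2 = 0

nerve of the cover:
  V1={{q},{t},{u},{p,u},{q,t},{q,u},{r,u},{t,u},{p,r,u},{q,t,u}} V2={{p},{q},{r},{p,r},{p,u},{q,t},{q,u},{r,u},{p,r,u},{q,t,u}} V3={{s},{v},{s,v}} V4={{q},{q,t},{q,u},{q,t,u}}
  V12={{q},{p,u},{q,t},{q,u},{r,u},{p,r,u},{q,t,u}} V14={{q},{q,t},{q,u},{q,t,u}} V24={{q},{q,t},{q,u},{q,t,u}}
  V124={{q},{q,t},{q,u},{q,t,u}}
C dims 4,3,1; δ0: rk 2, SNF 1^2; δ1: rk 1, SNF 1^1
Ȟ^0 = (4 − 2) − 0 = 2, so Ȟ^0 ≅ Z^2
Ȟ^1 = (3 − 1) − 2 = 0, so Ȟ^1 ≅ 0
Ȟ^2 = (1 − 0) − 1 = 0, so Ȟ^2 ≅ 0


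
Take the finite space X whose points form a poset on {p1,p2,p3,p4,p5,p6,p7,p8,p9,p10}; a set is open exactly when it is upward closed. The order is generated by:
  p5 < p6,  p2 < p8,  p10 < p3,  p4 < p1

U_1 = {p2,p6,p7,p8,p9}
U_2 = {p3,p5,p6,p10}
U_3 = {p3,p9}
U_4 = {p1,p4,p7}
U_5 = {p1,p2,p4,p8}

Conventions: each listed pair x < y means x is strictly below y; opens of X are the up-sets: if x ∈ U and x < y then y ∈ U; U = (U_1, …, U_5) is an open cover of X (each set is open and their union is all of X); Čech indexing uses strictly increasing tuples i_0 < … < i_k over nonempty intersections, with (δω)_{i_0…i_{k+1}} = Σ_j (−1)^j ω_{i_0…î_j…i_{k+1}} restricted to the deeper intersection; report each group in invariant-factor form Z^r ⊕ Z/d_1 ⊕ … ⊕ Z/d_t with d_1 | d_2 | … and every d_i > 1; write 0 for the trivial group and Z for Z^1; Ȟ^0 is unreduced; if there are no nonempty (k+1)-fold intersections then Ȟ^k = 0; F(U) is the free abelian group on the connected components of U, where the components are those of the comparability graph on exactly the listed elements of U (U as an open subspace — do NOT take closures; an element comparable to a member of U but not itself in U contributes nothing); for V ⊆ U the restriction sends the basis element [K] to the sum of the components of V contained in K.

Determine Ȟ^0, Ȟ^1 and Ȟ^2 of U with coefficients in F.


nonempty intersections:
  U12={p6} U13={p9} U14={p7} U15={p2,p8} U23={p3} U45={p1,p4}
components per intersection:
  U1: {p2,p8} {p6} {p7} {p9}
  U2: {p3,p10} {p5,p6}
  U3: {p3} {p9}
  U4: {p1,p4} {p7}
  U5: {p1,p4} {p2,p8}
  U12: {p6}
  U13: {p9}
  U14: {p7}
  U15: {p2,p8}
  U23: {p3}
  U45: {p1,p4}
C dims 12,6; δ0: rk 6, SNF 1^6
Ȟ^0: (12−6)−0=6 ⇒ Z^6
Ȟ^1: (6−0)−6=0 ⇒ 0
Ȟ^2: (0−0)−0=0 ⇒ 0

Ȟ^0(U;F) ≅ Z^6, Ȟ^1(U;F) ≅ 0 and Ȟ^2(U;F) ≅ 0


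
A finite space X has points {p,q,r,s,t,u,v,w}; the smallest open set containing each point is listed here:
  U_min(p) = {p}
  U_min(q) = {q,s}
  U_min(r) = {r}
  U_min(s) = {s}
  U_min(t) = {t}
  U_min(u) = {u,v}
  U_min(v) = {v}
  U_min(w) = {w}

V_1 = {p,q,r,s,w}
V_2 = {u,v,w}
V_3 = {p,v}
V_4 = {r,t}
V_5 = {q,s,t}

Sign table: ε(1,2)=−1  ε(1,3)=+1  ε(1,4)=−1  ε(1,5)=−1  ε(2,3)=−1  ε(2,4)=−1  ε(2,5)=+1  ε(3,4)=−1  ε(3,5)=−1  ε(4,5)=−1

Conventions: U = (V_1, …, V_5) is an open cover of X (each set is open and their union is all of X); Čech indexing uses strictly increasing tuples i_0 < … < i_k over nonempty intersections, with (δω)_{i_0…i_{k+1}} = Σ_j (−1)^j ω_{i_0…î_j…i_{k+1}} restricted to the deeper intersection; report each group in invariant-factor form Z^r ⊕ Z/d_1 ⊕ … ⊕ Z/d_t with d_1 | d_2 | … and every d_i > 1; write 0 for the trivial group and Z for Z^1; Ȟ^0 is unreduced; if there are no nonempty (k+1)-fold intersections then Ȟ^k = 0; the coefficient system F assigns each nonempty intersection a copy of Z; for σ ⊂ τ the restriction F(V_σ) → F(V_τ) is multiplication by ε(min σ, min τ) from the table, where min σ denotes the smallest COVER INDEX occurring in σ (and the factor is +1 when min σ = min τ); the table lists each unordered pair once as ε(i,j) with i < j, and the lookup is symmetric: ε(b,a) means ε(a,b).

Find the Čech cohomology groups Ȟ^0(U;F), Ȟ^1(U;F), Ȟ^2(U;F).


cover nerve:
  V12={w} V13={p} V14={r} V15={q,s} V23={v} V45={t}
C dims 5,6; δ0: rk 5, SNF 1^4·2
Ȟ^0: (5−5)−0=0 ⇒ 0
Ȟ^1: (6−0)−5=1 plus torsion [2] ⇒ Z ⊕ Z/2
Ȟ^2: (0−0)−0=0 ⇒ 0

Ȟ^0(U;F) ≅ 0,  Ȟ^1(U;F) ≅ Z ⊕ Z/2,  Ȟ^2(U;F) ≅ 0


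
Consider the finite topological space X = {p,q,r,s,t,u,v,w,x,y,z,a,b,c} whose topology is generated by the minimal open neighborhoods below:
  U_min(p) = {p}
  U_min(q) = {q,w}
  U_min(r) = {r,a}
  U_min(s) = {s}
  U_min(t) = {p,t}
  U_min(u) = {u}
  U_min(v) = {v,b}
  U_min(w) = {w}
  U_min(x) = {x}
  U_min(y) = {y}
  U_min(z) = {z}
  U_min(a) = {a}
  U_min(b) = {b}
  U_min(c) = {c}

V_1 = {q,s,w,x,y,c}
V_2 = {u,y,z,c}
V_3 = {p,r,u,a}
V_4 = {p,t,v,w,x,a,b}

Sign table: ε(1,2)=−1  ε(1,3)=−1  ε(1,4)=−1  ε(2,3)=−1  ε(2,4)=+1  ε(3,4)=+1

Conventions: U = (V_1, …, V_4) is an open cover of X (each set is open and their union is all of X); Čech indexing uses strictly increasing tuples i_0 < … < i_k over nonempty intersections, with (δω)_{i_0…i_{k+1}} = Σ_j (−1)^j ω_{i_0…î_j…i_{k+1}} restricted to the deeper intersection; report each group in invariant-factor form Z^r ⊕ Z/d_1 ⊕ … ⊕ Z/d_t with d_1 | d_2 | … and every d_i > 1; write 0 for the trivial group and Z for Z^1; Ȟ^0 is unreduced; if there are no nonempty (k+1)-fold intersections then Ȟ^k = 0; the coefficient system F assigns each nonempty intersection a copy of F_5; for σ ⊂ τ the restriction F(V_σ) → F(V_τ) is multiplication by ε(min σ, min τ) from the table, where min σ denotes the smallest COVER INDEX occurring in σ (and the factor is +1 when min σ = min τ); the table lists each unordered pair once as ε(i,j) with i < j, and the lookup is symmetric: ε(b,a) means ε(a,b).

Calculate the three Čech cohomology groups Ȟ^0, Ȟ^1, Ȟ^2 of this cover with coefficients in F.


Ȟ^0 = 0,  Ȟ^1 = 0,  Ȟ^2 = 0

cover nerve:
  V12={y,c} V14={w,x} V23={u} V34={p,a}
C dims 4,4; δ0: rk_F5 4
Ȟ^0: (4−4)−0=0 ⇒ 0
Ȟ^1: (4−0)−4=0 ⇒ 0
Ȟ^2: (0−0)−0=0 ⇒ 0


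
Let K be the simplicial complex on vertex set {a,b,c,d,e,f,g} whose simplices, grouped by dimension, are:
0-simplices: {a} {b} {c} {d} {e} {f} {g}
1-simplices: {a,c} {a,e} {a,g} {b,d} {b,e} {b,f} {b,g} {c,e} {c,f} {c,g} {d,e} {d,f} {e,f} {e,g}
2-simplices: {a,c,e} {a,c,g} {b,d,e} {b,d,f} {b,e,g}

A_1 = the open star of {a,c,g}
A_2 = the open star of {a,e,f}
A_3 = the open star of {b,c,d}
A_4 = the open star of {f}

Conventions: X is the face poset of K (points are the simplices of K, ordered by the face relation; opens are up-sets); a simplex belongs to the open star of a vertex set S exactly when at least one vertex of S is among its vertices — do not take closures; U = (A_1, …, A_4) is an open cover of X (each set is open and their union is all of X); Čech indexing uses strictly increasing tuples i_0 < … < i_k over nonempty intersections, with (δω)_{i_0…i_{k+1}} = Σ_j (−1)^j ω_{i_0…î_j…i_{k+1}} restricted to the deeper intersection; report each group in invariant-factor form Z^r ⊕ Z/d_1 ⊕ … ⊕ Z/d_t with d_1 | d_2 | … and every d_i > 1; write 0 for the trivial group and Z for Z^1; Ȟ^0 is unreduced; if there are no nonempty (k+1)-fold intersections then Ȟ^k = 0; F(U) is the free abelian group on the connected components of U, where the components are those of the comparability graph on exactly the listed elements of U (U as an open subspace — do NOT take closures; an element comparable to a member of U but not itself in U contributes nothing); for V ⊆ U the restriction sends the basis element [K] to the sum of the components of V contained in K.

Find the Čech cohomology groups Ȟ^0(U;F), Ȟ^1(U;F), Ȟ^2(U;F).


Ȟ^0 ≅ Z; Ȟ^1 ≅ Z^3; Ȟ^2 ≅ 0

nonempty intersections:
  A1={{a},{c},{g},{a,c},{a,e},{a,g},{b,g},{c,e},{c,f},{c,g},{e,g},{a,c,e},{a,c,g},{b,e,g}} A2={{a},{e},{f},{a,c},{a,e},{a,g},{b,e},{b,f},{c,e},{c,f},{d,e},{d,f},{e,f},{e,g},{a,c,e},{a,c,g},{b,d,e},{b,d,f},{b,e,g}} A3={{b},{c},{d},{a,c},{b,d},{b,e},{b,f},{b,g},{c,e},{c,f},{c,g},{d,e},{d,f},{a,c,e},{a,c,g},{b,d,e},{b,d,f},{b,e,g}} A4={{f},{b,f},{c,f},{d,f},{e,f},{b,d,f}}
  A12={{a},{a,c},{a,e},{a,g},{c,e},{c,f},{e,g},{a,c,e},{a,c,g},{b,e,g}} A13={{c},{a,c},{b,g},{c,e},{c,f},{c,g},{a,c,e},{a,c,g},{b,e,g}} A14={{c,f}} A23={{a,c},{b,e},{b,f},{c,e},{c,f},{d,e},{d,f},{a,c,e},{a,c,g},{b,d,e},{b,d,f},{b,e,g}} A24={{f},{b,f},{c,f},{d,f},{e,f},{b,d,f}} A34={{b,f},{c,f},{d,f},{b,d,f}}
  A123={{a,c},{c,e},{c,f},{a,c,e},{a,c,g},{b,e,g}} A124={{c,f}} A134={{c,f}} A234={{b,f},{c,f},{d,f},{b,d,f}}
  A1234={{c,f}}
components per intersection:
  A1: {{a},{c},{g},{a,c},{a,e},{a,g},{b,g},{c,e},{c,f},{c,g},{e,g},{a,c,e},{a,c,g},{b,e,g}}
  A2: {{a},{e},{f},{a,c},{a,e},{a,g},{b,e},{b,f},{c,e},{c,f},{d,e},{d,f},{e,f},{e,g},{a,c,e},{a,c,g},{b,d,e},{b,d,f},{b,e,g}}
  A3: {{b},{d},{b,d},{b,e},{b,f},{b,g},{d,e},{d,f},{b,d,e},{b,d,f},{b,e,g}} {{c},{a,c},{c,e},{c,f},{c,g},{a,c,e},{a,c,g}}
  A4: {{f},{b,f},{c,f},{d,f},{e,f},{b,d,f}}
  A12: {{a},{a,c},{a,e},{a,g},{c,e},{a,c,e},{a,c,g}} {{c,f}} {{e,g},{b,e,g}}
  A13: {{c},{a,c},{c,e},{c,f},{c,g},{a,c,e},{a,c,g}} {{b,g},{b,e,g}}
  A14: {{c,f}}
  A23: {{a,c},{c,e},{a,c,e},{a,c,g}} {{b,e},{d,e},{b,d,e},{b,e,g}} {{b,f},{d,f},{b,d,f}} {{c,f}}
  A24: {{f},{b,f},{c,f},{d,f},{e,f},{b,d,f}}
  A34: {{b,f},{d,f},{b,d,f}} {{c,f}}
  A123: {{a,c},{c,e},{a,c,e},{a,c,g}} {{c,f}} {{b,e,g}}
  A124: {{c,f}}
  A134: {{c,f}}
  A234: {{b,f},{d,f},{b,d,f}} {{c,f}}
  A1234: {{c,f}}
C dims 5,13,7,1; δ0: rk 4, SNF 1^4; δ1: rk 6, SNF 1^6; δ2: rk 1, SNF 1^1
Ȟ^0: (5−4)−0=1 ⇒ Z
Ȟ^1: (13−6)−4=3 ⇒ Z^3
Ȟ^2: (7−1)−6=0 ⇒ 0
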